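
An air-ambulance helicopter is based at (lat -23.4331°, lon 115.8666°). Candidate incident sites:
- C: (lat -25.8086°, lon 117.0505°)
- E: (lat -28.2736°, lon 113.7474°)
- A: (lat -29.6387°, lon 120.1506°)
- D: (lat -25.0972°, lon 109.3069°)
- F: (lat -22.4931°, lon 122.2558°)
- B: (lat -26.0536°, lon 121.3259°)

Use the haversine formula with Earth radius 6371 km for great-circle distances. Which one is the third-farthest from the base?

F

Distance to each, sorted:
A: 810.8 km
D: 690.1 km
F: 662.4 km
B: 623.5 km
E: 578.5 km
C: 290.0 km
The third-farthest is F at 662.4 km.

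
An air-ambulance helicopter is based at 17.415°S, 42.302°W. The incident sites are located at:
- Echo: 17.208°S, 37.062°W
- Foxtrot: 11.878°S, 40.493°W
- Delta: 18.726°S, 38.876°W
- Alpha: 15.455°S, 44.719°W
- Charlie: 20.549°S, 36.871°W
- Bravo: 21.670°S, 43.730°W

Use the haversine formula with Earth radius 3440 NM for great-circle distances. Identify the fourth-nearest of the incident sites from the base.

Echo

Distance to each, sorted:
Alpha: 182.3 NM
Delta: 210.8 NM
Bravo: 267.9 NM
Echo: 300.6 NM
Foxtrot: 348.6 NM
Charlie: 361.2 NM
The fourth-nearest is Echo at 300.6 NM.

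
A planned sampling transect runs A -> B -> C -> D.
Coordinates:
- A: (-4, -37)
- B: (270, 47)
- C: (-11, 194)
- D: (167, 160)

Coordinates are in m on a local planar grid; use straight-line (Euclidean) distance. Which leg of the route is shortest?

C–D

Leg distances:
A→B: 286.6 m
B→C: 317.1 m
C→D: 181.2 m
The shortest leg is C–D at 181.2 m.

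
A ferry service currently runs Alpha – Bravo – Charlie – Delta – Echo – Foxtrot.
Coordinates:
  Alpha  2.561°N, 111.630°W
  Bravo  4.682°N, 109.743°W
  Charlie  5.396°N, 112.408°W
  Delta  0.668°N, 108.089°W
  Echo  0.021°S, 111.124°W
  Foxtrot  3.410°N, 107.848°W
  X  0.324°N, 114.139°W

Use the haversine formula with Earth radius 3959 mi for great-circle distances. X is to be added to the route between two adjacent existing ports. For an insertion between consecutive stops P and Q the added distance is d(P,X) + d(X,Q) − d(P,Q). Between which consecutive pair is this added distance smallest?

between Charlie and Delta

Added distance for inserting X between each consecutive pair:
Alpha–Bravo: 463.7 mi
Bravo–Charlie: 607.8 mi
Charlie–Delta: 346.8 mi
Delta–Echo: 413.3 mi
Echo–Foxtrot: 365.9 mi
Smallest added distance is 346.8 mi, inserting between Charlie and Delta.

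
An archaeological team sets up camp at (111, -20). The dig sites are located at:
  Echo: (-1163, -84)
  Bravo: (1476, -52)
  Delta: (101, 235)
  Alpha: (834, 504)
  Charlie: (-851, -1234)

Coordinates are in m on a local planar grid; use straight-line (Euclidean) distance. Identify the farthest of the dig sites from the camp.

Charlie

Distances from the camp ((111, -20)):
Charlie: 1548.9 m
Bravo: 1365.4 m
Echo: 1275.6 m
Alpha: 892.9 m
Delta: 255.2 m
The farthest is Charlie at 1548.9 m.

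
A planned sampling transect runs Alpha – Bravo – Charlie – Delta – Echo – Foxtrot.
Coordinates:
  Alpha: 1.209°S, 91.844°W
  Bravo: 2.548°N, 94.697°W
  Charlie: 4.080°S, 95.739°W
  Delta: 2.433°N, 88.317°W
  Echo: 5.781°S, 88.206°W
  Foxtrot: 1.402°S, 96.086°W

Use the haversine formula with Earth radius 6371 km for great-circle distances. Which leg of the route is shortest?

Alpha–Bravo

Leg distances:
Alpha→Bravo: 524.5 km
Bravo→Charlie: 746.0 km
Charlie→Delta: 1097.6 km
Delta→Echo: 913.4 km
Echo→Foxtrot: 1000.7 km
The shortest leg is Alpha–Bravo at 524.5 km.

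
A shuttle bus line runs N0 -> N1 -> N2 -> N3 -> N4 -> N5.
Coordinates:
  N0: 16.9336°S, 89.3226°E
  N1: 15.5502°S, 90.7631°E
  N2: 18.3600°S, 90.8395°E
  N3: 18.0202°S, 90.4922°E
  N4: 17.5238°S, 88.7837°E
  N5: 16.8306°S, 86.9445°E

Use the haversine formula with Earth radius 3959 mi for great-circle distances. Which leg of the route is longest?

N1–N2

Leg distances:
N0→N1: 135.2 mi
N1→N2: 194.2 mi
N2→N3: 32.7 mi
N3→N4: 117.5 mi
N4→N5: 130.5 mi
The longest leg is N1–N2 at 194.2 mi.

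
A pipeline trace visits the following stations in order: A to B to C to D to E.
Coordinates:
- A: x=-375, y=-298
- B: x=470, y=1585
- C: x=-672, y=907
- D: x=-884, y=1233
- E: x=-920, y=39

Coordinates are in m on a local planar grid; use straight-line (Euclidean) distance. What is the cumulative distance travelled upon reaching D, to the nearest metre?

Leg distances:
A→B: 2063.9 m  (cumulative 2063.9 m)
B→C: 1328.1 m  (cumulative 3392.0 m)
C→D: 388.9 m  (cumulative 3780.9 m)
Cumulative distance at D ≈ 3781 m.

3781 m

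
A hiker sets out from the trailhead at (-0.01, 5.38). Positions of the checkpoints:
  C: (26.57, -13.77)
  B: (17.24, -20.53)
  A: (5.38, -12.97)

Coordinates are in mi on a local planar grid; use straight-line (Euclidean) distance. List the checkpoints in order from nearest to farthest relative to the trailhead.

A, B, C

Distance from the trailhead at (-0.01, 5.38) to each:
A (5.38, -12.97): 19.1 mi
B (17.24, -20.53): 31.1 mi
C (26.57, -13.77): 32.8 mi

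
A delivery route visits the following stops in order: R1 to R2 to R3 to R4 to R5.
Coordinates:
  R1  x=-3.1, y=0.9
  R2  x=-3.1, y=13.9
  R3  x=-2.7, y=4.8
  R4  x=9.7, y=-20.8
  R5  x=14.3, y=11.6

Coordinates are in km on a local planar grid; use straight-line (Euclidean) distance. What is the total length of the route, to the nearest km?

83 km

Leg distances:
R1→R2: 13.0 km  (cumulative 13.0 km)
R2→R3: 9.1 km  (cumulative 22.1 km)
R3→R4: 28.4 km  (cumulative 50.6 km)
R4→R5: 32.7 km  (cumulative 83.3 km)
Total route length ≈ 83 km.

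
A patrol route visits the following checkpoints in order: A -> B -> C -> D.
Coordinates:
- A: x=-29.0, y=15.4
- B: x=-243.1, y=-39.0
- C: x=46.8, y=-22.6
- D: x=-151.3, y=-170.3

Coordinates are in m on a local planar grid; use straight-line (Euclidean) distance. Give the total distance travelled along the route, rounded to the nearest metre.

758 m

Leg distances:
A→B: 220.9 m  (cumulative 220.9 m)
B→C: 290.4 m  (cumulative 511.3 m)
C→D: 247.1 m  (cumulative 758.4 m)
Total route length ≈ 758 m.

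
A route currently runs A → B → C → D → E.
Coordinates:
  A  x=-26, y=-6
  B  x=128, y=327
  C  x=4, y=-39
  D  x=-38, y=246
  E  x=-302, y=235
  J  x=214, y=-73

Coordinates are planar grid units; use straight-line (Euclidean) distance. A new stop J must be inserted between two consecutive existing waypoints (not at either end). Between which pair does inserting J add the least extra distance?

Added distance for inserting J between each consecutive pair:
A–B: 291.4
B–C: 235.4
C–D: 331.2
D–E: 743.2
Smallest added distance is 235.4, inserting between B and C.

between B and C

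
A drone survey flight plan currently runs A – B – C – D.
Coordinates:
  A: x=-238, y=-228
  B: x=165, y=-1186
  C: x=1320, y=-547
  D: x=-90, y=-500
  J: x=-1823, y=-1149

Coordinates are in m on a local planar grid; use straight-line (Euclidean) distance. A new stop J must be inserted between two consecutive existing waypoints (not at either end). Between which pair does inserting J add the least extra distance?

between A and B

Added distance for inserting J between each consecutive pair:
A–B: 2782.2 m
B–C: 3868.5 m
C–D: 3639.9 m
Smallest added distance is 2782.2 m, inserting between A and B.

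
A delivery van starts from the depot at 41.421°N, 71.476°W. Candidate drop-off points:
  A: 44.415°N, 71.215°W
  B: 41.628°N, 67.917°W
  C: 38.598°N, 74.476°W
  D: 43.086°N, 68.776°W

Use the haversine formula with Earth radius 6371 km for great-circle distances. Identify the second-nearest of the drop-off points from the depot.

B

Distances from the depot (41.421°N, 71.476°W):
D: 289.2 km
B: 297.2 km
A: 333.6 km
C: 404.7 km
The second-nearest is B at 297.2 km.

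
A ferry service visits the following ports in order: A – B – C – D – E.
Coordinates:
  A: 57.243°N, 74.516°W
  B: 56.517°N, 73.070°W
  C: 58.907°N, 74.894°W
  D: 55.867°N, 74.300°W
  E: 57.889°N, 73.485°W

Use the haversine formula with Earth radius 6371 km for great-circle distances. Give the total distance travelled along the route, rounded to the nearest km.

976 km

Leg distances:
A→B: 119.3 km  (cumulative 119.3 km)
B→C: 287.0 km  (cumulative 406.3 km)
C→D: 339.9 km  (cumulative 746.2 km)
D→E: 230.2 km  (cumulative 976.4 km)
Total route length ≈ 976 km.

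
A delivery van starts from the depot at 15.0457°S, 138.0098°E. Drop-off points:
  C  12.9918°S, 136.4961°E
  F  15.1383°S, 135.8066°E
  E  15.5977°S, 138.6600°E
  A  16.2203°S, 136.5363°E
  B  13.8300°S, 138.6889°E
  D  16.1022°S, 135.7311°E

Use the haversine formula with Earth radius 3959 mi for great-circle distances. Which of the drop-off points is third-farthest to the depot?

F

Distances from the depot (15.0457°S, 138.0098°E):
C: 174.5 mi
D: 168.3 mi
F: 147.1 mi
A: 127.3 mi
B: 95.5 mi
E: 57.7 mi
The third-farthest is F at 147.1 mi.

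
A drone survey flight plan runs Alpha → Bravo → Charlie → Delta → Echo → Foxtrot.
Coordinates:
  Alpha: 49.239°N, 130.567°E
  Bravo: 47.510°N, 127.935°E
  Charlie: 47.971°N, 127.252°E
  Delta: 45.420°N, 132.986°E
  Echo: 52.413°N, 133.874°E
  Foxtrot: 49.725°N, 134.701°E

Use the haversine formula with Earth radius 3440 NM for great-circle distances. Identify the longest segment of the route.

Delta–Echo

Leg distances:
Alpha→Bravo: 147.6 NM
Bravo→Charlie: 39.1 NM
Charlie→Delta: 281.3 NM
Delta→Echo: 421.3 NM
Echo→Foxtrot: 164.4 NM
The longest leg is Delta–Echo at 421.3 NM.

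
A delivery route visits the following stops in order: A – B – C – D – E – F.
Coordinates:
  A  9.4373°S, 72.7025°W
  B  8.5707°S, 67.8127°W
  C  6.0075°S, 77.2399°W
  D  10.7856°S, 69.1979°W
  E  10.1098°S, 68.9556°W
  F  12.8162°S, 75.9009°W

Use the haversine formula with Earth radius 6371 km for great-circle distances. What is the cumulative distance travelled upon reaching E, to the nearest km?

Leg distances:
A→B: 545.6 km  (cumulative 545.6 km)
B→C: 1078.0 km  (cumulative 1623.6 km)
C→D: 1031.7 km  (cumulative 2655.3 km)
D→E: 79.7 km  (cumulative 2735.0 km)
Cumulative distance at E ≈ 2735 km.

2735 km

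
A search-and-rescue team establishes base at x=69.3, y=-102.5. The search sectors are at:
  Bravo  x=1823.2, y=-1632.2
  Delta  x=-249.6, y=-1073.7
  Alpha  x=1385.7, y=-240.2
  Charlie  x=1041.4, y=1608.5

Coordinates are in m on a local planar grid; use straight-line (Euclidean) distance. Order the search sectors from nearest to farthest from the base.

Delta, Alpha, Charlie, Bravo

Distances from the base:
Delta x=-249.6, y=-1073.7: 1022.2 m
Alpha x=1385.7, y=-240.2: 1323.6 m
Charlie x=1041.4, y=1608.5: 1967.9 m
Bravo x=1823.2, y=-1632.2: 2327.3 m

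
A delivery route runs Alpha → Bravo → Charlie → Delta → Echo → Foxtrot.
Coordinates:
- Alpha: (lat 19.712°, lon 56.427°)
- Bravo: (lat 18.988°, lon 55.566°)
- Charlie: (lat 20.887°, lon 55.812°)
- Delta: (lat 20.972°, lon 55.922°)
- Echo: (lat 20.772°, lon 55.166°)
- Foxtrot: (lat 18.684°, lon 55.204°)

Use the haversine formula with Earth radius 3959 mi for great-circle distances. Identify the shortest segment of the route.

Charlie–Delta

Leg distances:
Alpha→Bravo: 75.2 mi
Bravo→Charlie: 132.2 mi
Charlie→Delta: 9.2 mi
Delta→Echo: 50.7 mi
Echo→Foxtrot: 144.3 mi
The shortest leg is Charlie–Delta at 9.2 mi.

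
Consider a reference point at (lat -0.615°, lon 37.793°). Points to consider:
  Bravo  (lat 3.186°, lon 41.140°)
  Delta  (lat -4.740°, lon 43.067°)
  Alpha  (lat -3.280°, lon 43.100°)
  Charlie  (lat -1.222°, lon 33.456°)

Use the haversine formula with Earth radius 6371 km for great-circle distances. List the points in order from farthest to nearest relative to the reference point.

Computing each great-circle distance from (lat -0.615°, lon 37.793°):
Delta (lat -4.740°, lon 43.067°): 743.9 km
Alpha (lat -3.280°, lon 43.100°): 660.0 km
Bravo (lat 3.186°, lon 41.140°): 563.0 km
Charlie (lat -1.222°, lon 33.456°): 486.9 km

Delta, Alpha, Bravo, Charlie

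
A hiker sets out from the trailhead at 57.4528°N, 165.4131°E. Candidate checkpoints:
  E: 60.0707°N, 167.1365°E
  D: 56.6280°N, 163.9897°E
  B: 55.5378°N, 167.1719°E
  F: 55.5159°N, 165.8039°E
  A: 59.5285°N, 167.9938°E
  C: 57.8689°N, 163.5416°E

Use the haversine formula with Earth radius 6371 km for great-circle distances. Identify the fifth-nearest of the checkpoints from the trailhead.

Distances from the trailhead (57.4528°N, 165.4131°E):
C: 120.5 km
D: 125.8 km
F: 216.7 km
B: 238.7 km
A: 275.2 km
E: 307.6 km
The fifth-nearest is A at 275.2 km.

A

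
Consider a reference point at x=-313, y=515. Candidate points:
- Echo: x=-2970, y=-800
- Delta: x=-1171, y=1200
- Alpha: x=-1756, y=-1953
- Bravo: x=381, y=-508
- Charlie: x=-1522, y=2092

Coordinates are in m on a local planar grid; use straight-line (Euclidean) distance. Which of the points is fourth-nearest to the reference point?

Alpha

Distances from the reference point (x=-313, y=515):
Delta: 1097.9 m
Bravo: 1236.2 m
Charlie: 1987.1 m
Alpha: 2858.9 m
Echo: 2964.6 m
The fourth-nearest is Alpha at 2858.9 m.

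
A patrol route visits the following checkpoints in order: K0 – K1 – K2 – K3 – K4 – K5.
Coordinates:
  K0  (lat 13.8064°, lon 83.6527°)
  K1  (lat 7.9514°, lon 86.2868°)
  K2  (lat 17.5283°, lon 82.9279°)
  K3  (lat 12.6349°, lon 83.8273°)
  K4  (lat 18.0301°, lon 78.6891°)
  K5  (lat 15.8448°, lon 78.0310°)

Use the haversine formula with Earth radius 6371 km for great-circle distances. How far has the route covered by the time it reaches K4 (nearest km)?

Leg distances:
K0→K1: 711.7 km  (cumulative 711.7 km)
K1→K2: 1125.3 km  (cumulative 1837.0 km)
K2→K3: 552.6 km  (cumulative 2389.6 km)
K3→K4: 814.4 km  (cumulative 3204.0 km)
Cumulative distance at K4 ≈ 3204 km.

3204 km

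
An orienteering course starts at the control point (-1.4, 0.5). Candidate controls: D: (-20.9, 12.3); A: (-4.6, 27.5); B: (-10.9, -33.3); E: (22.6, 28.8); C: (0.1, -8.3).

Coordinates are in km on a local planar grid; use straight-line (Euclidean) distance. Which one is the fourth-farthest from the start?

Distances from the start ((-1.4, 0.5)):
E: 37.1 km
B: 35.1 km
A: 27.2 km
D: 22.8 km
C: 8.9 km
The fourth-farthest is D at 22.8 km.

D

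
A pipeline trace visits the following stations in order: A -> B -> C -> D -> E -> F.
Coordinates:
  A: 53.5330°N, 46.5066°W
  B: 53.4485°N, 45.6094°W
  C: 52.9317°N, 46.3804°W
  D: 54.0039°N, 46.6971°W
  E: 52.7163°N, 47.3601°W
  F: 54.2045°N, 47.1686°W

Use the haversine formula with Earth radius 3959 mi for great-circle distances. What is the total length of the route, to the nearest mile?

357 mi

Leg distances:
A→B: 37.3 mi  (cumulative 37.3 mi)
B→C: 47.9 mi  (cumulative 85.2 mi)
C→D: 75.2 mi  (cumulative 160.5 mi)
D→E: 93.1 mi  (cumulative 253.5 mi)
E→F: 103.1 mi  (cumulative 356.7 mi)
Total route length ≈ 357 mi.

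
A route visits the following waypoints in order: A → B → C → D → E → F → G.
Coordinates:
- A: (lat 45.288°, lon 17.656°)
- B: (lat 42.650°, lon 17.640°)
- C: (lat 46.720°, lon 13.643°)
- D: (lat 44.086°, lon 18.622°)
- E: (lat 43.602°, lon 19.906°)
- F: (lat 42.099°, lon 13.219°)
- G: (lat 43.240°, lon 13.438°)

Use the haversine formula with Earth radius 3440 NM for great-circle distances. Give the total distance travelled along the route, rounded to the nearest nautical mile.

Leg distances:
A→B: 158.4 NM  (cumulative 158.4 NM)
B→C: 297.9 NM  (cumulative 456.3 NM)
C→D: 262.7 NM  (cumulative 719.0 NM)
D→E: 62.7 NM  (cumulative 781.8 NM)
E→F: 307.8 NM  (cumulative 1089.5 NM)
F→G: 69.2 NM  (cumulative 1158.7 NM)
Total route length ≈ 1159 NM.

1159 NM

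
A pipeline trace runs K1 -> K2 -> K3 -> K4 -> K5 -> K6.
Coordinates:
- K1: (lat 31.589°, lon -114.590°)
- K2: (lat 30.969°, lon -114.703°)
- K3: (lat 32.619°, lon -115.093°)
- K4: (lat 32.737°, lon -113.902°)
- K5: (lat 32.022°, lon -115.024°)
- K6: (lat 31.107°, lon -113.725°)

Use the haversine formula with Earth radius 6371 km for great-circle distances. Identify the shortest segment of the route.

K1–K2

Leg distances:
K1→K2: 69.8 km
K2→K3: 187.1 km
K3→K4: 112.2 km
K4→K5: 132.0 km
K5→K6: 159.7 km
The shortest leg is K1–K2 at 69.8 km.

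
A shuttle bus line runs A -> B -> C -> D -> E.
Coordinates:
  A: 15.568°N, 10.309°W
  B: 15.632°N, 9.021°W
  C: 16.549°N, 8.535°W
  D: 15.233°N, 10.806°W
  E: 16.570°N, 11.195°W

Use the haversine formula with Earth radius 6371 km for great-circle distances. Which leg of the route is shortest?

Leg distances:
A→B: 138.1 km
B→C: 114.4 km
C→D: 283.5 km
D→E: 154.4 km
The shortest leg is B–C at 114.4 km.

B–C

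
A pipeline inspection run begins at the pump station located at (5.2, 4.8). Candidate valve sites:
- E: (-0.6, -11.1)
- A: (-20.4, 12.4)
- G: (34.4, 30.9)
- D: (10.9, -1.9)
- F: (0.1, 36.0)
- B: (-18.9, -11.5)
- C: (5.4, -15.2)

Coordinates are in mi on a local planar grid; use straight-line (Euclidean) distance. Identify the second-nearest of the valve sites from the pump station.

Distance to each, sorted:
D: 8.8 mi
E: 16.9 mi
C: 20.0 mi
A: 26.7 mi
B: 29.1 mi
F: 31.6 mi
G: 39.2 mi
The second-nearest is E at 16.9 mi.

E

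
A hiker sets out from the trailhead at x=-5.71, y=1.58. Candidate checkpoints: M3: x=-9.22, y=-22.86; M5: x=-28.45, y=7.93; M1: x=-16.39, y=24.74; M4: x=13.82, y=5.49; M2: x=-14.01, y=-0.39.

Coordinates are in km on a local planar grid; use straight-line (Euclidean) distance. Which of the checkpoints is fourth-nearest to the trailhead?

Distance to each, sorted:
M2: 8.5 km
M4: 19.9 km
M5: 23.6 km
M3: 24.7 km
M1: 25.5 km
The fourth-nearest is M3 at 24.7 km.

M3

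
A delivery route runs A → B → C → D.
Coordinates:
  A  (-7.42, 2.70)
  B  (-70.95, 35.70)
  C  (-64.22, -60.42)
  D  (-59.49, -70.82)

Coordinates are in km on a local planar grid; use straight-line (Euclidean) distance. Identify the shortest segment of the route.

C–D

Leg distances:
A→B: 71.6 km
B→C: 96.4 km
C→D: 11.4 km
The shortest leg is C–D at 11.4 km.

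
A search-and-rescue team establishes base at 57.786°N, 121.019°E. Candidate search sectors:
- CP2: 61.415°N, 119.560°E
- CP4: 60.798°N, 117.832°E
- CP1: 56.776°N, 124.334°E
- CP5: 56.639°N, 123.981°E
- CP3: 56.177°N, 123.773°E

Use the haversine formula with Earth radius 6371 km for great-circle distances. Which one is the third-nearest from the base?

Distances from the base (57.786°N, 121.019°E):
CP5: 219.2 km
CP1: 228.7 km
CP3: 244.6 km
CP4: 380.6 km
CP2: 411.8 km
The third-nearest is CP3 at 244.6 km.

CP3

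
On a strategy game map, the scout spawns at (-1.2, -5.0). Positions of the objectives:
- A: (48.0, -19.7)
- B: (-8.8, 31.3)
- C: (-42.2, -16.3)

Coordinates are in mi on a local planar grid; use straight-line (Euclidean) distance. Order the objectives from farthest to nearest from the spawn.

A, C, B

Distances from the spawn:
A (48.0, -19.7): 51.3 mi
C (-42.2, -16.3): 42.5 mi
B (-8.8, 31.3): 37.1 mi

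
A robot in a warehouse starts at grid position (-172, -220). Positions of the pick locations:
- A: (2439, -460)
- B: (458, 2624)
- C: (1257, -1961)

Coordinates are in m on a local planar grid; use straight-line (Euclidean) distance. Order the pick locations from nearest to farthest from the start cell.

Computing each straight-line distance from (-172, -220):
C (1257, -1961): 2252.4 m
A (2439, -460): 2622.0 m
B (458, 2624): 2912.9 m

C, A, B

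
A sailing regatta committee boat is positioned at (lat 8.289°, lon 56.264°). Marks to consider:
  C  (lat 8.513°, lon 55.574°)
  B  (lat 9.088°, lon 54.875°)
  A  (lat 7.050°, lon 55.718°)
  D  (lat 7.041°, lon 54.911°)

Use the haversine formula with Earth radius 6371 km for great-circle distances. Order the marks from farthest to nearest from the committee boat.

D, B, A, C

Computing each great-circle distance from (lat 8.289°, lon 56.264°):
D (lat 7.041°, lon 54.911°): 203.7 km
B (lat 9.088°, lon 54.875°): 176.6 km
A (lat 7.050°, lon 55.718°): 150.3 km
C (lat 8.513°, lon 55.574°): 79.9 km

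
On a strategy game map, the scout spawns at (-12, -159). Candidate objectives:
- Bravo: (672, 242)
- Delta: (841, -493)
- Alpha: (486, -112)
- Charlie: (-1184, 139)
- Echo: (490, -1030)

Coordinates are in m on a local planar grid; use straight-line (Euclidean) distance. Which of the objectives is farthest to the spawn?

Distance to each, sorted:
Charlie: 1209.3 m
Echo: 1005.3 m
Delta: 916.1 m
Bravo: 792.9 m
Alpha: 500.2 m
The farthest is Charlie at 1209.3 m.

Charlie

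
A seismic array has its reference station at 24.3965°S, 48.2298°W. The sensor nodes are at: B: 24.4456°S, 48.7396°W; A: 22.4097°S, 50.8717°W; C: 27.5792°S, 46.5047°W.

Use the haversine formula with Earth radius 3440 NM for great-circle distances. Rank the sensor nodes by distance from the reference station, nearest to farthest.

B, A, C

Distance from the reference station at 24.3965°S, 48.2298°W to each:
B 24.4456°S, 48.7396°W: 28.0 NM
A 22.4097°S, 50.8717°W: 188.2 NM
C 27.5792°S, 46.5047°W: 212.6 NM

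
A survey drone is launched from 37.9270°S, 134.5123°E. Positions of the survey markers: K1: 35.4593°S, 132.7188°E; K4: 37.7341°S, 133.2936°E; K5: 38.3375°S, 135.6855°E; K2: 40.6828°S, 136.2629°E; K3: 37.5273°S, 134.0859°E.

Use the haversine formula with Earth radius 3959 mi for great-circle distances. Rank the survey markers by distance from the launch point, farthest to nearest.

Distance from the launch point at 37.9270°S, 134.5123°E to each:
K2 40.6828°S, 136.2629°E: 212.2 mi
K1 35.4593°S, 132.7188°E: 197.3 mi
K5 38.3375°S, 135.6855°E: 69.8 mi
K4 37.7341°S, 133.2936°E: 67.8 mi
K3 37.5273°S, 134.0859°E: 36.1 mi

K2, K1, K5, K4, K3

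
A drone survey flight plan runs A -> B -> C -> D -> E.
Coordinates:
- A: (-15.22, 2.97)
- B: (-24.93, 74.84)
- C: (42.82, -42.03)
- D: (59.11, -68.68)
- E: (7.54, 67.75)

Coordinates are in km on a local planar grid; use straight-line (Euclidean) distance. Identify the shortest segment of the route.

Leg distances:
A→B: 72.5 km
B→C: 135.1 km
C→D: 31.2 km
D→E: 145.9 km
The shortest leg is C–D at 31.2 km.

C–D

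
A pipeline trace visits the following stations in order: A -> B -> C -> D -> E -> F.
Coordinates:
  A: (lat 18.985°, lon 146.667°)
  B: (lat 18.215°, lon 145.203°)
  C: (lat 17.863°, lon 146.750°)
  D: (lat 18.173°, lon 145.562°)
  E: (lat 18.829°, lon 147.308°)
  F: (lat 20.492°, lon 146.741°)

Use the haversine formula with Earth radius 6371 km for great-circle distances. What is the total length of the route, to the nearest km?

Leg distances:
A→B: 176.4 km  (cumulative 176.4 km)
B→C: 168.2 km  (cumulative 344.6 km)
C→D: 130.3 km  (cumulative 474.9 km)
D→E: 198.0 km  (cumulative 672.9 km)
E→F: 194.2 km  (cumulative 867.1 km)
Total route length ≈ 867 km.

867 km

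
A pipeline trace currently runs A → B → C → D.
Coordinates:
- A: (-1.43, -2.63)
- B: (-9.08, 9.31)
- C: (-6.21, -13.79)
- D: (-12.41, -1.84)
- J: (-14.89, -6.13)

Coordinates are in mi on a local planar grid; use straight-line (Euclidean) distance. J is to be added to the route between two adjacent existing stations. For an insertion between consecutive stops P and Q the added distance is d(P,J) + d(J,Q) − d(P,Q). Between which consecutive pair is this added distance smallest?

Added distance for inserting J between each consecutive pair:
A–B: 16.2 mi
B–C: 4.8 mi
C–D: 3.1 mi
Smallest added distance is 3.1 mi, inserting between C and D.

between C and D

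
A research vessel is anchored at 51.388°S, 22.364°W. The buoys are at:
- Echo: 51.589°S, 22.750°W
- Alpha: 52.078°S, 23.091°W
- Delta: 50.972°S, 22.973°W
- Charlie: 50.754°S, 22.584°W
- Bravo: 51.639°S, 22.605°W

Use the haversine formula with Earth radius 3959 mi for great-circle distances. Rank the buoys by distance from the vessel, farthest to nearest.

Alpha, Charlie, Delta, Echo, Bravo

Computing each great-circle distance from 51.388°S, 22.364°W:
Alpha 52.078°S, 23.091°W: 56.9 mi
Charlie 50.754°S, 22.584°W: 44.8 mi
Delta 50.972°S, 22.973°W: 39.0 mi
Echo 51.589°S, 22.750°W: 21.6 mi
Bravo 51.639°S, 22.605°W: 20.2 mi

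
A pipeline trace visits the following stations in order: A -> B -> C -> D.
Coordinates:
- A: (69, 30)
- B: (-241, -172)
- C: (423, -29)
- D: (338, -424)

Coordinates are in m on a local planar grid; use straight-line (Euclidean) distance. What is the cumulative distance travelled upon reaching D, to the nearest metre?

Leg distances:
A→B: 370.0 m  (cumulative 370.0 m)
B→C: 679.2 m  (cumulative 1049.2 m)
C→D: 404.0 m  (cumulative 1453.3 m)
Cumulative distance at D ≈ 1453 m.

1453 m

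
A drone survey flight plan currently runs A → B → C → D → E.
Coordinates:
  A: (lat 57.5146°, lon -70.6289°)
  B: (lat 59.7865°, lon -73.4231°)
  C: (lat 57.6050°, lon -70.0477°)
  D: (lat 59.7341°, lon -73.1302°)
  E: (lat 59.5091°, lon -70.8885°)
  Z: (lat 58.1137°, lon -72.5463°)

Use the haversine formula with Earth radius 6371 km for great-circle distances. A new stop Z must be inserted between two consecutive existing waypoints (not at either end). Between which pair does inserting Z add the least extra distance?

Added distance for inserting Z between each consecutive pair:
A–B: 24.5 km
B–C: 39.8 km
C–D: 45.3 km
D–E: 236.9 km
Smallest added distance is 24.5 km, inserting between A and B.

between A and B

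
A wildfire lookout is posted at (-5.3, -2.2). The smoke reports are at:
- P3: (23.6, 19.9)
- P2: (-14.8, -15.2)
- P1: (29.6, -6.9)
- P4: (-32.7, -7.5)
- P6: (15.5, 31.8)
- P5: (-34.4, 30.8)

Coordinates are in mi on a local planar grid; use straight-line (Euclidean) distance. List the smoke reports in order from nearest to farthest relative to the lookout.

P2, P4, P1, P3, P6, P5

Distances from the lookout:
P2 (-14.8, -15.2): 16.1 mi
P4 (-32.7, -7.5): 27.9 mi
P1 (29.6, -6.9): 35.2 mi
P3 (23.6, 19.9): 36.4 mi
P6 (15.5, 31.8): 39.9 mi
P5 (-34.4, 30.8): 44.0 mi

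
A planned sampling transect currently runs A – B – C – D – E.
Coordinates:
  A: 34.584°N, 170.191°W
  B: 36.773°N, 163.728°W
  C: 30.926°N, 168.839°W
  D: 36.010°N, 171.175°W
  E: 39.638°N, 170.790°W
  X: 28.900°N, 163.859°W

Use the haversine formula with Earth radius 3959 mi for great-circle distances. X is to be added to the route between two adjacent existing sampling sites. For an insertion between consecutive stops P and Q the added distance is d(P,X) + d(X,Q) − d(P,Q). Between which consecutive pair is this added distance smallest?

between B and C

Added distance for inserting X between each consecutive pair:
A–B: 691.9 mi
B–C: 374.4 mi
C–D: 603.4 mi
D–E: 1238.8 mi
Smallest added distance is 374.4 mi, inserting between B and C.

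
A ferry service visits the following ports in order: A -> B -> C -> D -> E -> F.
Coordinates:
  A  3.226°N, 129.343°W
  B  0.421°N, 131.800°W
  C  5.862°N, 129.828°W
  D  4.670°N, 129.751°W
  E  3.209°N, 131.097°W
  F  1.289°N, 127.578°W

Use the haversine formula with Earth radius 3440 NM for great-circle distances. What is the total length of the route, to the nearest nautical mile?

1003 NM

Leg distances:
A→B: 223.8 NM  (cumulative 223.8 NM)
B→C: 347.4 NM  (cumulative 571.2 NM)
C→D: 71.7 NM  (cumulative 642.9 NM)
D→E: 119.1 NM  (cumulative 762.1 NM)
E→F: 240.5 NM  (cumulative 1002.6 NM)
Total route length ≈ 1003 NM.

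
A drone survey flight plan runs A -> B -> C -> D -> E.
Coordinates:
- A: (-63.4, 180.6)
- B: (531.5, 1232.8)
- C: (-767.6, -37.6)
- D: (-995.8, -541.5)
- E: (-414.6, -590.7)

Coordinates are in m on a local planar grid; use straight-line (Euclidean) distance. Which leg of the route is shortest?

C–D

Leg distances:
A→B: 1208.7 m
B→C: 1817.0 m
C→D: 553.2 m
D→E: 583.3 m
The shortest leg is C–D at 553.2 m.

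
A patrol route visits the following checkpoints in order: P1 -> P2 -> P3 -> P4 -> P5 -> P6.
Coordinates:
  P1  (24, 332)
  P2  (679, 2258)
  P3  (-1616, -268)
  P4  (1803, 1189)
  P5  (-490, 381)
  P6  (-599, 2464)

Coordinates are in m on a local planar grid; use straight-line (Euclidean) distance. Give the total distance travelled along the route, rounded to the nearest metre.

Leg distances:
P1→P2: 2034.3 m  (cumulative 2034.3 m)
P2→P3: 3412.9 m  (cumulative 5447.2 m)
P3→P4: 3716.5 m  (cumulative 9163.7 m)
P4→P5: 2431.2 m  (cumulative 11594.9 m)
P5→P6: 2085.8 m  (cumulative 13680.8 m)
Total route length ≈ 13681 m.

13681 m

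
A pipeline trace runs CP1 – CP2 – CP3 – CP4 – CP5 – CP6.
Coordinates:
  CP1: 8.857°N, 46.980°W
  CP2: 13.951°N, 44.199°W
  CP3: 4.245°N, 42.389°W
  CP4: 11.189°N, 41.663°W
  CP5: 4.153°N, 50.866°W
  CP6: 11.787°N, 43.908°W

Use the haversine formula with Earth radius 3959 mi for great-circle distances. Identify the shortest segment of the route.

CP1–CP2

Leg distances:
CP1→CP2: 399.2 mi
CP2→CP3: 681.9 mi
CP3→CP4: 482.4 mi
CP4→CP5: 795.6 mi
CP5→CP6: 710.3 mi
The shortest leg is CP1–CP2 at 399.2 mi.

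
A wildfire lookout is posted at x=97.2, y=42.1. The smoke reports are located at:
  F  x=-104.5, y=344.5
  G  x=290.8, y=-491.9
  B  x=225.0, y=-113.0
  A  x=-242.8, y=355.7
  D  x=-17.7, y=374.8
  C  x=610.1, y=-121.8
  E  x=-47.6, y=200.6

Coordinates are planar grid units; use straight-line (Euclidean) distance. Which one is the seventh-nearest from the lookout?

G

Distance to each, sorted:
B: 201.0
E: 214.7
D: 352.0
F: 363.5
A: 462.5
C: 538.5
G: 568.0
The seventh-nearest is G at 568.0.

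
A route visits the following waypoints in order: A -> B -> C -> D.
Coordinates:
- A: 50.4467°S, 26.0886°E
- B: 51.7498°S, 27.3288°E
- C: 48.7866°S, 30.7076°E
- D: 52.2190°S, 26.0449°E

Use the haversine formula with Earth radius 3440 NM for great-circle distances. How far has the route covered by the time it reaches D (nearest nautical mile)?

Leg distances:
A→B: 91.1 NM  (cumulative 91.1 NM)
B→C: 220.1 NM  (cumulative 311.2 NM)
C→D: 272.2 NM  (cumulative 583.5 NM)
Cumulative distance at D ≈ 583 NM.

583 NM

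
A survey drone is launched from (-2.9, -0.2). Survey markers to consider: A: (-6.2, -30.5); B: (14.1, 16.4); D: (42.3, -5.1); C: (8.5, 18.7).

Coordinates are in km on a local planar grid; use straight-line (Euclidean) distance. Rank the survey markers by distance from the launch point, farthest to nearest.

D, A, B, C

Computing each straight-line distance from (-2.9, -0.2):
D (42.3, -5.1): 45.5 km
A (-6.2, -30.5): 30.5 km
B (14.1, 16.4): 23.8 km
C (8.5, 18.7): 22.1 km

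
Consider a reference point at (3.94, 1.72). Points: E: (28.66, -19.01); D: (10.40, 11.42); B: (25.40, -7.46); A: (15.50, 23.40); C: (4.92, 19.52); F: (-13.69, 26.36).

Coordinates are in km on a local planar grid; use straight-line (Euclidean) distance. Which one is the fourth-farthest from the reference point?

Distances from the reference point ((3.94, 1.72)):
E: 32.3 km
F: 30.3 km
A: 24.6 km
B: 23.3 km
C: 17.8 km
D: 11.7 km
The fourth-farthest is B at 23.3 km.

B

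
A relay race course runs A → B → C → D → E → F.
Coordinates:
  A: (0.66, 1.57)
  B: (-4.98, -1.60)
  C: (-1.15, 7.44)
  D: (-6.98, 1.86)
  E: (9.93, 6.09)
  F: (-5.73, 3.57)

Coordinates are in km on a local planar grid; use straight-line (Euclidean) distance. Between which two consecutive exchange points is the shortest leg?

Leg distances:
A→B: 6.5 km
B→C: 9.8 km
C→D: 8.1 km
D→E: 17.4 km
E→F: 15.9 km
The shortest leg is A–B at 6.5 km.

A–B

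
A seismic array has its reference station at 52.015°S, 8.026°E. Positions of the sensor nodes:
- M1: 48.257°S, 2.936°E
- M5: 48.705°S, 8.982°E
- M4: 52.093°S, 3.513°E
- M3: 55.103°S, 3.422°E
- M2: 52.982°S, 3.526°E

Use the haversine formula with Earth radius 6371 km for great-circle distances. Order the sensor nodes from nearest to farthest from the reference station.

Distance from the reference station at 52.015°S, 8.026°E to each:
M4 52.093°S, 3.513°E: 308.7 km
M2 52.982°S, 3.526°E: 323.0 km
M5 48.705°S, 8.982°E: 374.2 km
M3 55.103°S, 3.422°E: 458.5 km
M1 48.257°S, 2.936°E: 553.1 km

M4, M2, M5, M3, M1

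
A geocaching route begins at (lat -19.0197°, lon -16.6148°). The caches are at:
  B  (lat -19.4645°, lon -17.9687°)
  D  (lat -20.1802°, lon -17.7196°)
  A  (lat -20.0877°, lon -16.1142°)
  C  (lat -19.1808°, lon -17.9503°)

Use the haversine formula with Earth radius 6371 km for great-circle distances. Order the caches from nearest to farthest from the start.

Computing each great-circle distance from (lat -19.0197°, lon -16.6148°):
A (lat -20.0877°, lon -16.1142°): 129.8 km
C (lat -19.1808°, lon -17.9503°): 141.5 km
B (lat -19.4645°, lon -17.9687°): 150.5 km
D (lat -20.1802°, lon -17.7196°): 173.3 km

A, C, B, D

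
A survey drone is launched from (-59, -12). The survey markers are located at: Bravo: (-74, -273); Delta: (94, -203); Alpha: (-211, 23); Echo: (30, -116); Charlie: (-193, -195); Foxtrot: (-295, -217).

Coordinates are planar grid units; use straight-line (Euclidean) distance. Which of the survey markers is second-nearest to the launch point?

Alpha

Distance to each, sorted:
Echo: 136.9
Alpha: 156.0
Charlie: 226.8
Delta: 244.7
Bravo: 261.4
Foxtrot: 312.6
The second-nearest is Alpha at 156.0.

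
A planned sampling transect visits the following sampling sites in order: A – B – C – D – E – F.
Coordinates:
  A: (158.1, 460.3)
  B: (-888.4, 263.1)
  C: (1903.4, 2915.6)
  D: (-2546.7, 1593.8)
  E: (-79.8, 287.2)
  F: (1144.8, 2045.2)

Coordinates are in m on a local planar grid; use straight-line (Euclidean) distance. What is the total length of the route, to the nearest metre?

14492 m

Leg distances:
A→B: 1064.9 m  (cumulative 1064.9 m)
B→C: 3851.0 m  (cumulative 4915.9 m)
C→D: 4642.3 m  (cumulative 9558.1 m)
D→E: 2791.6 m  (cumulative 12349.7 m)
E→F: 2142.5 m  (cumulative 14492.2 m)
Total route length ≈ 14492 m.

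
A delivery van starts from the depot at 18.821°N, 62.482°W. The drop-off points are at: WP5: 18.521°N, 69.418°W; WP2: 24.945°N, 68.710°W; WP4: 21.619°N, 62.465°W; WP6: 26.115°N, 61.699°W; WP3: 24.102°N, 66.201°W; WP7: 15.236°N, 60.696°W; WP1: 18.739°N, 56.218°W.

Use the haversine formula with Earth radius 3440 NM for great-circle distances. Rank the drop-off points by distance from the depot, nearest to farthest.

Computing each great-circle distance from 18.821°N, 62.482°W:
WP4 21.619°N, 62.465°W: 168.0 NM
WP7 15.236°N, 60.696°W: 238.4 NM
WP1 18.739°N, 56.218°W: 356.1 NM
WP3 24.102°N, 66.201°W: 379.0 NM
WP5 18.521°N, 69.418°W: 394.9 NM
WP6 26.115°N, 61.699°W: 440.1 NM
WP2 24.945°N, 68.710°W: 505.4 NM

WP4, WP7, WP1, WP3, WP5, WP6, WP2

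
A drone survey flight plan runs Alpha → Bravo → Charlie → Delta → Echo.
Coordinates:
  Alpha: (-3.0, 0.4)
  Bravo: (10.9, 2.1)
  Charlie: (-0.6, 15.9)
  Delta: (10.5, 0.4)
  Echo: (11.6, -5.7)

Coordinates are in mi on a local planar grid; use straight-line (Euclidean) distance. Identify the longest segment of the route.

Leg distances:
Alpha→Bravo: 14.0 mi
Bravo→Charlie: 18.0 mi
Charlie→Delta: 19.1 mi
Delta→Echo: 6.2 mi
The longest leg is Charlie–Delta at 19.1 mi.

Charlie–Delta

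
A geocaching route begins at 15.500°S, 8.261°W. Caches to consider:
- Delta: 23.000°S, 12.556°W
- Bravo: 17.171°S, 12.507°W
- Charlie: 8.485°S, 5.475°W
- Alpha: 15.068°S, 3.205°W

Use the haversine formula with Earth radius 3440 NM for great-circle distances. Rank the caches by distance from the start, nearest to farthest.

Computing each great-circle distance from 15.500°S, 8.261°W:
Bravo 17.171°S, 12.507°W: 264.4 NM
Alpha 15.068°S, 3.205°W: 294.0 NM
Charlie 8.485°S, 5.475°W: 451.8 NM
Delta 23.000°S, 12.556°W: 511.8 NM

Bravo, Alpha, Charlie, Delta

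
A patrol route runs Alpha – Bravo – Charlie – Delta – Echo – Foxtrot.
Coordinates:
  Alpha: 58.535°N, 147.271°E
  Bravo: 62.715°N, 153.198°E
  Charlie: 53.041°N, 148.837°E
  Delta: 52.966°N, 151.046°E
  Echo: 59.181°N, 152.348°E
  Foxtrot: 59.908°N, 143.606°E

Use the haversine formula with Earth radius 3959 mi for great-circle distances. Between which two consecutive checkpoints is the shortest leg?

Charlie–Delta

Leg distances:
Alpha→Bravo: 351.5 mi
Bravo→Charlie: 687.0 mi
Charlie→Delta: 92.0 mi
Delta→Echo: 432.3 mi
Echo→Foxtrot: 310.0 mi
The shortest leg is Charlie–Delta at 92.0 mi.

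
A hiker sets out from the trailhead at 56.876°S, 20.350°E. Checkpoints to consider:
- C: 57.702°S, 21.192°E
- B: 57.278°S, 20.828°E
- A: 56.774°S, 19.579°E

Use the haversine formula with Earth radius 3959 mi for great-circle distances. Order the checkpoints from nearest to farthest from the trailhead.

A, B, C

Distance from the trailhead at 56.876°S, 20.350°E to each:
A 56.774°S, 19.579°E: 30.0 mi
B 57.278°S, 20.828°E: 33.1 mi
C 57.702°S, 21.192°E: 65.2 mi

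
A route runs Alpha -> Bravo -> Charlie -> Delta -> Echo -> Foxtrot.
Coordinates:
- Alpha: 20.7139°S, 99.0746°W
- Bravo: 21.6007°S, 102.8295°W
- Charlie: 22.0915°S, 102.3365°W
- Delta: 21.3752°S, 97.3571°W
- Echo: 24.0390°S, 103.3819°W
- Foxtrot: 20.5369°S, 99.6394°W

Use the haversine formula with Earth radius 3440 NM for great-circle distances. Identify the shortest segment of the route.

Leg distances:
Alpha→Bravo: 216.9 NM
Bravo→Charlie: 40.3 NM
Charlie→Delta: 281.0 NM
Delta→Echo: 370.0 NM
Echo→Foxtrot: 295.7 NM
The shortest leg is Bravo–Charlie at 40.3 NM.

Bravo–Charlie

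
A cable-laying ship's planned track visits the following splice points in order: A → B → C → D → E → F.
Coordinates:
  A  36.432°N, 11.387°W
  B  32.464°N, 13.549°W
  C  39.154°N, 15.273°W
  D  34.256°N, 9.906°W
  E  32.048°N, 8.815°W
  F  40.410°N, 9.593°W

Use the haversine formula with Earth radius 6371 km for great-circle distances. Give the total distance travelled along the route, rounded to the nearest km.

Leg distances:
A→B: 483.7 km  (cumulative 483.7 km)
B→C: 759.9 km  (cumulative 1243.6 km)
C→D: 724.6 km  (cumulative 1968.2 km)
D→E: 265.7 km  (cumulative 2233.9 km)
E→F: 932.4 km  (cumulative 3166.3 km)
Total route length ≈ 3166 km.

3166 km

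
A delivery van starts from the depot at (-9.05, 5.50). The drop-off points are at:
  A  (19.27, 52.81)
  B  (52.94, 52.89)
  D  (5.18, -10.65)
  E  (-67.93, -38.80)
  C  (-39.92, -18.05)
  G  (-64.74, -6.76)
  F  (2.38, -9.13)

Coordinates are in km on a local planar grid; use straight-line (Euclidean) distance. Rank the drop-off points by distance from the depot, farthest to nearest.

B, E, G, A, C, D, F

Distance from the depot at (-9.05, 5.50) to each:
B (52.94, 52.89): 78.0 km
E (-67.93, -38.80): 73.7 km
G (-64.74, -6.76): 57.0 km
A (19.27, 52.81): 55.1 km
C (-39.92, -18.05): 38.8 km
D (5.18, -10.65): 21.5 km
F (2.38, -9.13): 18.6 km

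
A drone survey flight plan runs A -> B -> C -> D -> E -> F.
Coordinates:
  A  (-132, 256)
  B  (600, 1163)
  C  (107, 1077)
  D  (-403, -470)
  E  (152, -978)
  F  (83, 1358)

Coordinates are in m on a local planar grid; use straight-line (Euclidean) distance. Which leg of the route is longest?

E–F

Leg distances:
A→B: 1165.5 m
B→C: 500.4 m
C→D: 1628.9 m
D→E: 752.4 m
E→F: 2337.0 m
The longest leg is E–F at 2337.0 m.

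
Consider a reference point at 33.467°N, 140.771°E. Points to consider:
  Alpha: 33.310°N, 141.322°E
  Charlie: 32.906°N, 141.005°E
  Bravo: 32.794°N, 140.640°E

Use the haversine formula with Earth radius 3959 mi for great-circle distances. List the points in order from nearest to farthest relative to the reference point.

Computing each great-circle distance from 33.467°N, 140.771°E:
Alpha 33.310°N, 141.322°E: 33.6 mi
Charlie 32.906°N, 141.005°E: 41.1 mi
Bravo 32.794°N, 140.640°E: 47.1 mi

Alpha, Charlie, Bravo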